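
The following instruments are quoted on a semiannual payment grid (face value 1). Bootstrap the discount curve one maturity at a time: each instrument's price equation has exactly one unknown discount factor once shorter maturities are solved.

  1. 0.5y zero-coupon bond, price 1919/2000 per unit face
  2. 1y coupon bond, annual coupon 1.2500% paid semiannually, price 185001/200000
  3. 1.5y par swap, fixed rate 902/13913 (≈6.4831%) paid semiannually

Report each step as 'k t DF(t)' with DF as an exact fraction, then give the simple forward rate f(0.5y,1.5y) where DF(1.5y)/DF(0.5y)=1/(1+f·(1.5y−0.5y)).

1 1/2 1919/2000
2 1 9133/10000
3 3/2 4549/5000
f(0.5y,1.5y) = ((1919/2000)/(4549/5000) − 1)/(1) = 497/9098 ≈ 5.4627%

step 1 [0.5y] zero: DF = P = 1919/2000 ≈ 0.959500
step 2 [1y] bond c/2=1/160: DF=(185001/200000 − 1/160·(0.959500))/(1+1/160) = 9133/10000 ≈ 0.913300
step 3 [1.5y] swap r/2=451/13913: DF=(1 − 451/13913·(0.959500+0.913300))/(1+451/13913) = 4549/5000 ≈ 0.909800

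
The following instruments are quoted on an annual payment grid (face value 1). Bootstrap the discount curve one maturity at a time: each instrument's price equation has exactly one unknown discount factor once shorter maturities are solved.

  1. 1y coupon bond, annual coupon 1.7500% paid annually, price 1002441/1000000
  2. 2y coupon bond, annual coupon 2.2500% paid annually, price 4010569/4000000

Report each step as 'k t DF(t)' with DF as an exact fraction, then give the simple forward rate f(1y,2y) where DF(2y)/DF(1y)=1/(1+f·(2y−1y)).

step 1 [1y] bond c/1=7/400: DF=(1002441/1000000 − 7/400·(0))/(1+7/400) = 2463/2500 ≈ 0.985200
step 2 [2y] bond c/1=9/400: DF=(4010569/4000000 − 9/400·(0.985200))/(1+9/400) = 9589/10000 ≈ 0.958900

1 1 2463/2500
2 2 9589/10000
f(1y,2y) = ((2463/2500)/(9589/10000) − 1)/(1) = 263/9589 ≈ 2.7427%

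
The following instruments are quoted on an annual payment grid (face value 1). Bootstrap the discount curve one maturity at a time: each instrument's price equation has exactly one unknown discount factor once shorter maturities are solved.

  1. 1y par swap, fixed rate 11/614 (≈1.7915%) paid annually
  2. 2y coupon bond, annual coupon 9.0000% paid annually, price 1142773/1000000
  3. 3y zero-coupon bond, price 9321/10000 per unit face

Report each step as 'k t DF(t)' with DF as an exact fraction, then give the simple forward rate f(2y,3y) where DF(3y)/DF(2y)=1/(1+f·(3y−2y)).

step 1 [1y] swap r/1=11/614: DF=(1 − 11/614·(0))/(1+11/614) = 614/625 ≈ 0.982400
step 2 [2y] bond c/1=9/100: DF=(1142773/1000000 − 9/100·(0.982400))/(1+9/100) = 9673/10000 ≈ 0.967300
step 3 [3y] zero: DF = P = 9321/10000 ≈ 0.932100

1 1 614/625
2 2 9673/10000
3 3 9321/10000
f(2y,3y) = ((9673/10000)/(9321/10000) − 1)/(1) = 352/9321 ≈ 3.7764%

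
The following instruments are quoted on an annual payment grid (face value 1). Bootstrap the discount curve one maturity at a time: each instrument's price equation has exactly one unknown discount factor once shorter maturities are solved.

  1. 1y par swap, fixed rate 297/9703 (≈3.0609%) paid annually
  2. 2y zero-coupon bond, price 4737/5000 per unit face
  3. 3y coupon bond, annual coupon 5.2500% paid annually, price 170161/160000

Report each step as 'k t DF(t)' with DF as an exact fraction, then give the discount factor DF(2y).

step 1 [1y] swap r/1=297/9703: DF=(1 − 297/9703·(0))/(1+297/9703) = 9703/10000 ≈ 0.970300
step 2 [2y] zero: DF = P = 4737/5000 ≈ 0.947400
step 3 [3y] bond c/1=21/400: DF=(170161/160000 − 21/400·(0.970300+0.947400))/(1+21/400) = 2287/2500 ≈ 0.914800

1 1 9703/10000
2 2 4737/5000
3 3 2287/2500
DF(2y) = 4737/5000 ≈ 0.947400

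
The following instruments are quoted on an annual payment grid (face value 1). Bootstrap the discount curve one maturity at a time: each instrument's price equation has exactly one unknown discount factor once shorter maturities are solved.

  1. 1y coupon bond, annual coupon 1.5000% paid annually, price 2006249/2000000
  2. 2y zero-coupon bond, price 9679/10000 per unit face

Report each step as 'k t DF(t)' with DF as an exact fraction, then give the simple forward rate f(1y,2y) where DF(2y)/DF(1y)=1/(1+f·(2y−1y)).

1 1 9883/10000
2 2 9679/10000
f(1y,2y) = ((9883/10000)/(9679/10000) − 1)/(1) = 204/9679 ≈ 2.1077%

step 1 [1y] bond c/1=3/200: DF=(2006249/2000000 − 3/200·(0))/(1+3/200) = 9883/10000 ≈ 0.988300
step 2 [2y] zero: DF = P = 9679/10000 ≈ 0.967900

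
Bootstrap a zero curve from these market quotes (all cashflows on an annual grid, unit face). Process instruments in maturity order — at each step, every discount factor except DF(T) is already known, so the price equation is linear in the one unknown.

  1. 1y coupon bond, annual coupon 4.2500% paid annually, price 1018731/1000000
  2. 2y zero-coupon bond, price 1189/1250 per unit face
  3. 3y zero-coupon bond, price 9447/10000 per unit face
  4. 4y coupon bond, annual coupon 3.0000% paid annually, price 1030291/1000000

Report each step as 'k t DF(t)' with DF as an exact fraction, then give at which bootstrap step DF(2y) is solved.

step 1 [1y] bond c/1=17/400: DF=(1018731/1000000 − 17/400·(0))/(1+17/400) = 2443/2500 ≈ 0.977200
step 2 [2y] zero: DF = P = 1189/1250 ≈ 0.951200
step 3 [3y] zero: DF = P = 9447/10000 ≈ 0.944700
step 4 [4y] bond c/1=3/100: DF=(1030291/1000000 − 3/100·(0.977200+0.951200+0.944700))/(1+3/100) = 4583/5000 ≈ 0.916600

1 1 2443/2500
2 2 1189/1250
3 3 9447/10000
4 4 4583/5000
DF(2y) is solved at step 2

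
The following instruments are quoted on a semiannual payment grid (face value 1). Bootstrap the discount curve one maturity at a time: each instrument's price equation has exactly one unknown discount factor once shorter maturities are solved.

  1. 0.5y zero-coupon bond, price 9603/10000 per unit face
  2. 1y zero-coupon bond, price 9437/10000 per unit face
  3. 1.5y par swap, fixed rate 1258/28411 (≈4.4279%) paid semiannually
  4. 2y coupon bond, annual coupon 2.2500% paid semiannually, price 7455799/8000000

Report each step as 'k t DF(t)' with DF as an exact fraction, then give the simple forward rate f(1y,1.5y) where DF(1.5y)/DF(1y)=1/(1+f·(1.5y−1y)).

step 1 [0.5y] zero: DF = P = 9603/10000 ≈ 0.960300
step 2 [1y] zero: DF = P = 9437/10000 ≈ 0.943700
step 3 [1.5y] swap r/2=629/28411: DF=(1 − 629/28411·(0.960300+0.943700))/(1+629/28411) = 9371/10000 ≈ 0.937100
step 4 [2y] bond c/2=9/800: DF=(7455799/8000000 − 9/800·(0.960300+0.943700+0.937100))/(1+9/800) = 89/100 ≈ 0.890000

1 1/2 9603/10000
2 1 9437/10000
3 3/2 9371/10000
4 2 89/100
f(1y,1.5y) = ((9437/10000)/(9371/10000) − 1)/(1/2) = 132/9371 ≈ 1.4086%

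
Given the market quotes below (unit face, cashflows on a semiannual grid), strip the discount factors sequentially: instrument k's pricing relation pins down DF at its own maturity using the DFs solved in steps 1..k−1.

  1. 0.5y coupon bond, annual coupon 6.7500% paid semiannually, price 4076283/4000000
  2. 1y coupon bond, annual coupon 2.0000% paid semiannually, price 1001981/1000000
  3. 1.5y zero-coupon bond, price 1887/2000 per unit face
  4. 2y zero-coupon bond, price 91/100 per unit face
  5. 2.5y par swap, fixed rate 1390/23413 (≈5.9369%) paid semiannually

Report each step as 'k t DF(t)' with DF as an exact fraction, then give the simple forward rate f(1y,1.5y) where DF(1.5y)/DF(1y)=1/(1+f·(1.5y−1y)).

1 1/2 4929/5000
2 1 9823/10000
3 3/2 1887/2000
4 2 91/100
5 5/2 861/1000
f(1y,1.5y) = ((9823/10000)/(1887/2000) − 1)/(1/2) = 776/9435 ≈ 8.2247%

step 1 [0.5y] bond c/2=27/800: DF=(4076283/4000000 − 27/800·(0))/(1+27/800) = 4929/5000 ≈ 0.985800
step 2 [1y] bond c/2=1/100: DF=(1001981/1000000 − 1/100·(0.985800))/(1+1/100) = 9823/10000 ≈ 0.982300
step 3 [1.5y] zero: DF = P = 1887/2000 ≈ 0.943500
step 4 [2y] zero: DF = P = 91/100 ≈ 0.910000
step 5 [2.5y] swap r/2=695/23413: DF=(1 − 695/23413·(0.985800+0.982300+0.943500+0.910000))/(1+695/23413) = 861/1000 ≈ 0.861000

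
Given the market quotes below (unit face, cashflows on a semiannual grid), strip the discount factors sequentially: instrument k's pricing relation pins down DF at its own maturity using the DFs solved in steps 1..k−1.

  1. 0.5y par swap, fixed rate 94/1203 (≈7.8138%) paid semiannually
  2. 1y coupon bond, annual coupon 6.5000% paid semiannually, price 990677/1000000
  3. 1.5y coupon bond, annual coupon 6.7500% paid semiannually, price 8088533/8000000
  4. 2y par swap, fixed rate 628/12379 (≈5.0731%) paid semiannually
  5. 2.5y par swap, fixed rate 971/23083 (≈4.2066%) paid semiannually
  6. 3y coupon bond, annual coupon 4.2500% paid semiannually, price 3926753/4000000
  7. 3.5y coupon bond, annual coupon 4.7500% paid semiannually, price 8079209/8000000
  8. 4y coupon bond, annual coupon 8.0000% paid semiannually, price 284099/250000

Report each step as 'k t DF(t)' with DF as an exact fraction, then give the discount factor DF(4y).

1 1/2 1203/1250
2 1 2323/2500
3 3/2 9163/10000
4 2 4529/5000
5 5/2 9029/10000
6 3 2163/2500
7 7/2 8593/10000
8 4 1061/1250
DF(4y) = 1061/1250 ≈ 0.848800

step 1 [0.5y] swap r/2=47/1203: DF=(1 − 47/1203·(0))/(1+47/1203) = 1203/1250 ≈ 0.962400
step 2 [1y] bond c/2=13/400: DF=(990677/1000000 − 13/400·(0.962400))/(1+13/400) = 2323/2500 ≈ 0.929200
step 3 [1.5y] bond c/2=27/800: DF=(8088533/8000000 − 27/800·(0.962400+0.929200))/(1+27/800) = 9163/10000 ≈ 0.916300
step 4 [2y] swap r/2=314/12379: DF=(1 − 314/12379·(0.962400+0.929200+0.916300))/(1+314/12379) = 4529/5000 ≈ 0.905800
step 5 [2.5y] swap r/2=971/46166: DF=(1 − 971/46166·(0.962400+0.929200+0.916300+0.905800))/(1+971/46166) = 9029/10000 ≈ 0.902900
step 6 [3y] bond c/2=17/800: DF=(3926753/4000000 − 17/800·(0.962400+0.929200+0.916300+0.905800+0.902900))/(1+17/800) = 2163/2500 ≈ 0.865200
step 7 [3.5y] bond c/2=19/800: DF=(8079209/8000000 − 19/800·(0.962400+0.929200+0.916300+0.905800+0.902900+0.865200))/(1+19/800) = 8593/10000 ≈ 0.859300
step 8 [4y] bond c/2=1/25: DF=(284099/250000 − 1/25·(0.962400+0.929200+0.916300+0.905800+0.902900+0.865200+0.859300))/(1+1/25) = 1061/1250 ≈ 0.848800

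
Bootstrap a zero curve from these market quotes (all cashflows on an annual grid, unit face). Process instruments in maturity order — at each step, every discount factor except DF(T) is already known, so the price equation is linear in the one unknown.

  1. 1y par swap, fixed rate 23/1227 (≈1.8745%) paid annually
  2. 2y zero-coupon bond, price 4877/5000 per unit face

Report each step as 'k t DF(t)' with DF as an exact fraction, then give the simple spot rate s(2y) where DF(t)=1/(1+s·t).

1 1 1227/1250
2 2 4877/5000
s(2y) = (1/(4877/5000) − 1)/(2) = 123/9754 ≈ 1.2610%

step 1 [1y] swap r/1=23/1227: DF=(1 − 23/1227·(0))/(1+23/1227) = 1227/1250 ≈ 0.981600
step 2 [2y] zero: DF = P = 4877/5000 ≈ 0.975400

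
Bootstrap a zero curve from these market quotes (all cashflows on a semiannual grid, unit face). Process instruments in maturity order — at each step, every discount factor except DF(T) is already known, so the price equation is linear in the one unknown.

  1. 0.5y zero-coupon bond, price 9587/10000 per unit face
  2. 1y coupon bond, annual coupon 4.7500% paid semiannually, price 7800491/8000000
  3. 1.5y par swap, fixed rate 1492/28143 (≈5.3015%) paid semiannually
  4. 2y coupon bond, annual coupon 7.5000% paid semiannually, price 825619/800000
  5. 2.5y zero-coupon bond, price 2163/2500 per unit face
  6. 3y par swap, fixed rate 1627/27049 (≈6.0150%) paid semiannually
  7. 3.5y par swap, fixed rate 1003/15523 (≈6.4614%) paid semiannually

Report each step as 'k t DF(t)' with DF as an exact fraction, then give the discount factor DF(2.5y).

1 1/2 9587/10000
2 1 4651/5000
3 3/2 4627/5000
4 2 893/1000
5 5/2 2163/2500
6 3 8373/10000
7 7/2 3997/5000
DF(2.5y) = 2163/2500 ≈ 0.865200

step 1 [0.5y] zero: DF = P = 9587/10000 ≈ 0.958700
step 2 [1y] bond c/2=19/800: DF=(7800491/8000000 − 19/800·(0.958700))/(1+19/800) = 4651/5000 ≈ 0.930200
step 3 [1.5y] swap r/2=746/28143: DF=(1 − 746/28143·(0.958700+0.930200))/(1+746/28143) = 4627/5000 ≈ 0.925400
step 4 [2y] bond c/2=3/80: DF=(825619/800000 − 3/80·(0.958700+0.930200+0.925400))/(1+3/80) = 893/1000 ≈ 0.893000
step 5 [2.5y] zero: DF = P = 2163/2500 ≈ 0.865200
step 6 [3y] swap r/2=1627/54098: DF=(1 − 1627/54098·(0.958700+0.930200+0.925400+0.893000+0.865200))/(1+1627/54098) = 8373/10000 ≈ 0.837300
step 7 [3.5y] swap r/2=1003/31046: DF=(1 − 1003/31046·(0.958700+0.930200+0.925400+0.893000+0.865200+0.837300))/(1+1003/31046) = 3997/5000 ≈ 0.799400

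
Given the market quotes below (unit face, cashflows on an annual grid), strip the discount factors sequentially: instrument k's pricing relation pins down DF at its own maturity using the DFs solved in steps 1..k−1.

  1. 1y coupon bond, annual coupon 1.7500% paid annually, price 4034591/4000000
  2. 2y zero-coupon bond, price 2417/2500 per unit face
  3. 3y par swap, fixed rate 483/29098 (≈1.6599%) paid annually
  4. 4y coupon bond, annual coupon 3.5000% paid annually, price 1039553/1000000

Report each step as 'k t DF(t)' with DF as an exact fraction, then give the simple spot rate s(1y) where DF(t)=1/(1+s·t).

step 1 [1y] bond c/1=7/400: DF=(4034591/4000000 − 7/400·(0))/(1+7/400) = 9913/10000 ≈ 0.991300
step 2 [2y] zero: DF = P = 2417/2500 ≈ 0.966800
step 3 [3y] swap r/1=483/29098: DF=(1 − 483/29098·(0.991300+0.966800))/(1+483/29098) = 9517/10000 ≈ 0.951700
step 4 [4y] bond c/1=7/200: DF=(1039553/1000000 − 7/200·(0.991300+0.966800+0.951700))/(1+7/200) = 453/500 ≈ 0.906000

1 1 9913/10000
2 2 2417/2500
3 3 9517/10000
4 4 453/500
s(1y) = (1/(9913/10000) − 1)/(1) = 87/9913 ≈ 0.8776%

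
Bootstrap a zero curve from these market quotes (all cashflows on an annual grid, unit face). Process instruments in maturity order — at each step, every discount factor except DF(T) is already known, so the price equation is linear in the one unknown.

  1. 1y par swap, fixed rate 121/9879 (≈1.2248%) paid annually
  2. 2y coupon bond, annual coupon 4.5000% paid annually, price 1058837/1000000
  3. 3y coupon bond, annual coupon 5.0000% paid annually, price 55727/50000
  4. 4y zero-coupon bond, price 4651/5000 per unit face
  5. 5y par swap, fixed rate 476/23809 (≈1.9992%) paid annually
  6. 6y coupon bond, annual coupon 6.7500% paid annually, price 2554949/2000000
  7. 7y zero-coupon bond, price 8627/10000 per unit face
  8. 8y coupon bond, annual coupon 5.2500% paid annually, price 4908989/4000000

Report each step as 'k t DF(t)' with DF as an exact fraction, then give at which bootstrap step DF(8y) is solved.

1 1 9879/10000
2 2 9707/10000
3 3 4841/5000
4 4 4651/5000
5 5 1131/1250
6 6 2239/2500
7 7 8627/10000
8 8 1051/1250
DF(8y) is solved at step 8

step 1 [1y] swap r/1=121/9879: DF=(1 − 121/9879·(0))/(1+121/9879) = 9879/10000 ≈ 0.987900
step 2 [2y] bond c/1=9/200: DF=(1058837/1000000 − 9/200·(0.987900))/(1+9/200) = 9707/10000 ≈ 0.970700
step 3 [3y] bond c/1=1/20: DF=(55727/50000 − 1/20·(0.987900+0.970700))/(1+1/20) = 4841/5000 ≈ 0.968200
step 4 [4y] zero: DF = P = 4651/5000 ≈ 0.930200
step 5 [5y] swap r/1=476/23809: DF=(1 − 476/23809·(0.987900+0.970700+0.968200+0.930200))/(1+476/23809) = 1131/1250 ≈ 0.904800
step 6 [6y] bond c/1=27/400: DF=(2554949/2000000 − 27/400·(0.987900+0.970700+0.968200+0.930200+0.904800))/(1+27/400) = 2239/2500 ≈ 0.895600
step 7 [7y] zero: DF = P = 8627/10000 ≈ 0.862700
step 8 [8y] bond c/1=21/400: DF=(4908989/4000000 − 21/400·(0.987900+0.970700+0.968200+0.930200+0.904800+0.895600+0.862700))/(1+21/400) = 1051/1250 ≈ 0.840800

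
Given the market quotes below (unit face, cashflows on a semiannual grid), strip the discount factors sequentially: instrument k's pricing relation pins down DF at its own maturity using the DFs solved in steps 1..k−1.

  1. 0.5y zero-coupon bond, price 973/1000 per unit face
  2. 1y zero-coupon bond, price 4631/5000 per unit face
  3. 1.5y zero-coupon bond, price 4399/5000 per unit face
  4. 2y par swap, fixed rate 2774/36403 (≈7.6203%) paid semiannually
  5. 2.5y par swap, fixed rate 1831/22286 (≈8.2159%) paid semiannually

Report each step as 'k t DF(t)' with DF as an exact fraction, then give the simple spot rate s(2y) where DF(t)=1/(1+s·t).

step 1 [0.5y] zero: DF = P = 973/1000 ≈ 0.973000
step 2 [1y] zero: DF = P = 4631/5000 ≈ 0.926200
step 3 [1.5y] zero: DF = P = 4399/5000 ≈ 0.879800
step 4 [2y] swap r/2=1387/36403: DF=(1 − 1387/36403·(0.973000+0.926200+0.879800))/(1+1387/36403) = 8613/10000 ≈ 0.861300
step 5 [2.5y] swap r/2=1831/44572: DF=(1 − 1831/44572·(0.973000+0.926200+0.879800+0.861300))/(1+1831/44572) = 8169/10000 ≈ 0.816900

1 1/2 973/1000
2 1 4631/5000
3 3/2 4399/5000
4 2 8613/10000
5 5/2 8169/10000
s(2y) = (1/(8613/10000) − 1)/(2) = 1387/17226 ≈ 8.0518%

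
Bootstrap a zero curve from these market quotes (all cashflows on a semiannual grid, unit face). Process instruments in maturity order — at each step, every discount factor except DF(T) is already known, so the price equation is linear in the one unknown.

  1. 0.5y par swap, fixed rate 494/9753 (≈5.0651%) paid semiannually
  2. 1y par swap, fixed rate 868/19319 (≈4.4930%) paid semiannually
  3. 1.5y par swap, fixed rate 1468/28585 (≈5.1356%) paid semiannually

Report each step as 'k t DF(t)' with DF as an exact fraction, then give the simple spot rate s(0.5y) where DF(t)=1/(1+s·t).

step 1 [0.5y] swap r/2=247/9753: DF=(1 − 247/9753·(0))/(1+247/9753) = 9753/10000 ≈ 0.975300
step 2 [1y] swap r/2=434/19319: DF=(1 − 434/19319·(0.975300))/(1+434/19319) = 4783/5000 ≈ 0.956600
step 3 [1.5y] swap r/2=734/28585: DF=(1 − 734/28585·(0.975300+0.956600))/(1+734/28585) = 4633/5000 ≈ 0.926600

1 1/2 9753/10000
2 1 4783/5000
3 3/2 4633/5000
s(0.5y) = (1/(9753/10000) − 1)/(1/2) = 494/9753 ≈ 5.0651%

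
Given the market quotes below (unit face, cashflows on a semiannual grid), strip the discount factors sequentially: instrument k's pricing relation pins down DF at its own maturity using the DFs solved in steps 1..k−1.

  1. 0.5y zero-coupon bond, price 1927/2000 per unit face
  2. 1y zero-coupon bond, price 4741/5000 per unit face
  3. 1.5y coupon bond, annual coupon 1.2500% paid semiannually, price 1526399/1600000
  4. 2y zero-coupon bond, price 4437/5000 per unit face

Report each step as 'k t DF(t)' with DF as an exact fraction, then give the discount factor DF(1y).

1 1/2 1927/2000
2 1 4741/5000
3 3/2 4681/5000
4 2 4437/5000
DF(1y) = 4741/5000 ≈ 0.948200

step 1 [0.5y] zero: DF = P = 1927/2000 ≈ 0.963500
step 2 [1y] zero: DF = P = 4741/5000 ≈ 0.948200
step 3 [1.5y] bond c/2=1/160: DF=(1526399/1600000 − 1/160·(0.963500+0.948200))/(1+1/160) = 4681/5000 ≈ 0.936200
step 4 [2y] zero: DF = P = 4437/5000 ≈ 0.887400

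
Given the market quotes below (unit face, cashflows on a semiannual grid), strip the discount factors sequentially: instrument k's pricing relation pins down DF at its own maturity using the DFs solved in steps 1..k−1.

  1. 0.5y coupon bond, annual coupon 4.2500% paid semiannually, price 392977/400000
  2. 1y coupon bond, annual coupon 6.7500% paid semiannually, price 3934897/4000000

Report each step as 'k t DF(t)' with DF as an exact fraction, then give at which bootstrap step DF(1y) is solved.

1 1/2 481/500
2 1 4601/5000
DF(1y) is solved at step 2

step 1 [0.5y] bond c/2=17/800: DF=(392977/400000 − 17/800·(0))/(1+17/800) = 481/500 ≈ 0.962000
step 2 [1y] bond c/2=27/800: DF=(3934897/4000000 − 27/800·(0.962000))/(1+27/800) = 4601/5000 ≈ 0.920200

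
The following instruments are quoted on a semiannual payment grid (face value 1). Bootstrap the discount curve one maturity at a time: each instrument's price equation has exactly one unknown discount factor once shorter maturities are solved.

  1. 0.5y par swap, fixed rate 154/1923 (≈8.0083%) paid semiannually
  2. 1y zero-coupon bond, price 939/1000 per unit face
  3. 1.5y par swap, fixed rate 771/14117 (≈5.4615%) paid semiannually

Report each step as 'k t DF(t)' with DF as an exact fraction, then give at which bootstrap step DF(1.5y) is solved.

step 1 [0.5y] swap r/2=77/1923: DF=(1 − 77/1923·(0))/(1+77/1923) = 1923/2000 ≈ 0.961500
step 2 [1y] zero: DF = P = 939/1000 ≈ 0.939000
step 3 [1.5y] swap r/2=771/28234: DF=(1 − 771/28234·(0.961500+0.939000))/(1+771/28234) = 9229/10000 ≈ 0.922900

1 1/2 1923/2000
2 1 939/1000
3 3/2 9229/10000
DF(1.5y) is solved at step 3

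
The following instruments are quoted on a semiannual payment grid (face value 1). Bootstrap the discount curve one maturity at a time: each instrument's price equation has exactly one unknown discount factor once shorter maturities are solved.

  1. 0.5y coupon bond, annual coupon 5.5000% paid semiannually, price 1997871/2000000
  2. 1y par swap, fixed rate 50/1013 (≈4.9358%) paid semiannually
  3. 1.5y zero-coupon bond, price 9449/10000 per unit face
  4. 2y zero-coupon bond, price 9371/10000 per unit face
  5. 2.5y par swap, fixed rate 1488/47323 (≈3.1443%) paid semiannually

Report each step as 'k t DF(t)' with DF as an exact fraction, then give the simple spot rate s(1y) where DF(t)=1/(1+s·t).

1 1/2 4861/5000
2 1 381/400
3 3/2 9449/10000
4 2 9371/10000
5 5/2 1157/1250
s(1y) = (1/(381/400) − 1)/(1) = 19/381 ≈ 4.9869%

step 1 [0.5y] bond c/2=11/400: DF=(1997871/2000000 − 11/400·(0))/(1+11/400) = 4861/5000 ≈ 0.972200
step 2 [1y] swap r/2=25/1013: DF=(1 − 25/1013·(0.972200))/(1+25/1013) = 381/400 ≈ 0.952500
step 3 [1.5y] zero: DF = P = 9449/10000 ≈ 0.944900
step 4 [2y] zero: DF = P = 9371/10000 ≈ 0.937100
step 5 [2.5y] swap r/2=744/47323: DF=(1 − 744/47323·(0.972200+0.952500+0.944900+0.937100))/(1+744/47323) = 1157/1250 ≈ 0.925600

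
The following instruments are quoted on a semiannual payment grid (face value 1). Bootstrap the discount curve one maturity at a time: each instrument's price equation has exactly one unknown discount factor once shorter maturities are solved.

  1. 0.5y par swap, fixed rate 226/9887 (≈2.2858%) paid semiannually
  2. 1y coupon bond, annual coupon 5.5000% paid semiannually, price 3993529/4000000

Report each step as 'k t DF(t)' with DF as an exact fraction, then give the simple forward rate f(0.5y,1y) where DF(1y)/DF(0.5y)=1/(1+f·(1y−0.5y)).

step 1 [0.5y] swap r/2=113/9887: DF=(1 − 113/9887·(0))/(1+113/9887) = 9887/10000 ≈ 0.988700
step 2 [1y] bond c/2=11/400: DF=(3993529/4000000 − 11/400·(0.988700))/(1+11/400) = 2363/2500 ≈ 0.945200

1 1/2 9887/10000
2 1 2363/2500
f(0.5y,1y) = ((9887/10000)/(2363/2500) − 1)/(1/2) = 435/4726 ≈ 9.2044%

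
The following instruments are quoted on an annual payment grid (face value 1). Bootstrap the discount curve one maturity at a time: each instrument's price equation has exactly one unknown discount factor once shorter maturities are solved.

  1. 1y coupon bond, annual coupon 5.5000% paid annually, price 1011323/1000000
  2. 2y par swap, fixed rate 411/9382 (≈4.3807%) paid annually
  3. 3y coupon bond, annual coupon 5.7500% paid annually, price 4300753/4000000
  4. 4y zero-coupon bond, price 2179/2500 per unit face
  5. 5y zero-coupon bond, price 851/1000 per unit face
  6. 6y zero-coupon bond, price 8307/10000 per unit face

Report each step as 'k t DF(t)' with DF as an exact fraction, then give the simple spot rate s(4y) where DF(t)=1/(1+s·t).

1 1 4793/5000
2 2 4589/5000
3 3 9147/10000
4 4 2179/2500
5 5 851/1000
6 6 8307/10000
s(4y) = (1/(2179/2500) − 1)/(4) = 321/8716 ≈ 3.6829%

step 1 [1y] bond c/1=11/200: DF=(1011323/1000000 − 11/200·(0))/(1+11/200) = 4793/5000 ≈ 0.958600
step 2 [2y] swap r/1=411/9382: DF=(1 − 411/9382·(0.958600))/(1+411/9382) = 4589/5000 ≈ 0.917800
step 3 [3y] bond c/1=23/400: DF=(4300753/4000000 − 23/400·(0.958600+0.917800))/(1+23/400) = 9147/10000 ≈ 0.914700
step 4 [4y] zero: DF = P = 2179/2500 ≈ 0.871600
step 5 [5y] zero: DF = P = 851/1000 ≈ 0.851000
step 6 [6y] zero: DF = P = 8307/10000 ≈ 0.830700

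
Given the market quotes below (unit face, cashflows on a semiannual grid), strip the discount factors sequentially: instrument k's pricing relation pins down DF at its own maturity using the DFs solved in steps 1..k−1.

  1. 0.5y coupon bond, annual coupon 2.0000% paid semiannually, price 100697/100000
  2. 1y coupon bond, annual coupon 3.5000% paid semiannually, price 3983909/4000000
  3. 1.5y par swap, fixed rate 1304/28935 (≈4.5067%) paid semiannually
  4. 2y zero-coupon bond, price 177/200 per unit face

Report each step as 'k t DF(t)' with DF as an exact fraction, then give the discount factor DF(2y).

1 1/2 997/1000
2 1 9617/10000
3 3/2 2337/2500
4 2 177/200
DF(2y) = 177/200 ≈ 0.885000

step 1 [0.5y] bond c/2=1/100: DF=(100697/100000 − 1/100·(0))/(1+1/100) = 997/1000 ≈ 0.997000
step 2 [1y] bond c/2=7/400: DF=(3983909/4000000 − 7/400·(0.997000))/(1+7/400) = 9617/10000 ≈ 0.961700
step 3 [1.5y] swap r/2=652/28935: DF=(1 − 652/28935·(0.997000+0.961700))/(1+652/28935) = 2337/2500 ≈ 0.934800
step 4 [2y] zero: DF = P = 177/200 ≈ 0.885000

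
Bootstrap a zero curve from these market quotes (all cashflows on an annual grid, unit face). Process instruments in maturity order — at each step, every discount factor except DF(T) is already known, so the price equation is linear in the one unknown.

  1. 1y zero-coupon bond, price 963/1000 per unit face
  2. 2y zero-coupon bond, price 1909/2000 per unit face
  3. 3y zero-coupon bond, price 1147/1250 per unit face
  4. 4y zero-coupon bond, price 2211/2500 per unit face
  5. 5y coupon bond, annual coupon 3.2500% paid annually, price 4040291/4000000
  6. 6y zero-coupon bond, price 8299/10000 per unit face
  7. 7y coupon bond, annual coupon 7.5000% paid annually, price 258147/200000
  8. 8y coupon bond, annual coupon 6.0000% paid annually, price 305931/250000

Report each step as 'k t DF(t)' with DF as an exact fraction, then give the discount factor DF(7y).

1 1 963/1000
2 2 1909/2000
3 3 1147/1250
4 4 2211/2500
5 5 2153/2500
6 6 8299/10000
7 7 1029/1250
8 8 501/625
DF(7y) = 1029/1250 ≈ 0.823200

step 1 [1y] zero: DF = P = 963/1000 ≈ 0.963000
step 2 [2y] zero: DF = P = 1909/2000 ≈ 0.954500
step 3 [3y] zero: DF = P = 1147/1250 ≈ 0.917600
step 4 [4y] zero: DF = P = 2211/2500 ≈ 0.884400
step 5 [5y] bond c/1=13/400: DF=(4040291/4000000 − 13/400·(0.963000+0.954500+0.917600+0.884400))/(1+13/400) = 2153/2500 ≈ 0.861200
step 6 [6y] zero: DF = P = 8299/10000 ≈ 0.829900
step 7 [7y] bond c/1=3/40: DF=(258147/200000 − 3/40·(0.963000+0.954500+0.917600+0.884400+0.861200+0.829900))/(1+3/40) = 1029/1250 ≈ 0.823200
step 8 [8y] bond c/1=3/50: DF=(305931/250000 − 3/50·(0.963000+0.954500+0.917600+0.884400+0.861200+0.829900+0.823200))/(1+3/50) = 501/625 ≈ 0.801600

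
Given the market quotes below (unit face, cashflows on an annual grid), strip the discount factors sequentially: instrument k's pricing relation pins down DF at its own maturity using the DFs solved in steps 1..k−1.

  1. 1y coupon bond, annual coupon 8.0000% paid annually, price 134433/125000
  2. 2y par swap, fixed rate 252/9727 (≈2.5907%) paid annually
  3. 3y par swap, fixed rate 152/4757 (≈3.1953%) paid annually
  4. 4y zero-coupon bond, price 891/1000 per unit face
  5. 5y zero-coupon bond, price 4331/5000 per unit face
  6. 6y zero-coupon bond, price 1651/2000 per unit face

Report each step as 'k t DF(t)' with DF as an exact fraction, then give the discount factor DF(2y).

step 1 [1y] bond c/1=2/25: DF=(134433/125000 − 2/25·(0))/(1+2/25) = 4979/5000 ≈ 0.995800
step 2 [2y] swap r/1=252/9727: DF=(1 − 252/9727·(0.995800))/(1+252/9727) = 1187/1250 ≈ 0.949600
step 3 [3y] swap r/1=152/4757: DF=(1 − 152/4757·(0.995800+0.949600))/(1+152/4757) = 568/625 ≈ 0.908800
step 4 [4y] zero: DF = P = 891/1000 ≈ 0.891000
step 5 [5y] zero: DF = P = 4331/5000 ≈ 0.866200
step 6 [6y] zero: DF = P = 1651/2000 ≈ 0.825500

1 1 4979/5000
2 2 1187/1250
3 3 568/625
4 4 891/1000
5 5 4331/5000
6 6 1651/2000
DF(2y) = 1187/1250 ≈ 0.949600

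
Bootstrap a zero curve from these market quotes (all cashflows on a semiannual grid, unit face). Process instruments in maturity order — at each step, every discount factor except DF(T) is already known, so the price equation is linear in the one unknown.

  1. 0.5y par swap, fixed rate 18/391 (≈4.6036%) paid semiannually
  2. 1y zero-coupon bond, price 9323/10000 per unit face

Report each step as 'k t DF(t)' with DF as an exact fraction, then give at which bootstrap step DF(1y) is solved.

step 1 [0.5y] swap r/2=9/391: DF=(1 − 9/391·(0))/(1+9/391) = 391/400 ≈ 0.977500
step 2 [1y] zero: DF = P = 9323/10000 ≈ 0.932300

1 1/2 391/400
2 1 9323/10000
DF(1y) is solved at step 2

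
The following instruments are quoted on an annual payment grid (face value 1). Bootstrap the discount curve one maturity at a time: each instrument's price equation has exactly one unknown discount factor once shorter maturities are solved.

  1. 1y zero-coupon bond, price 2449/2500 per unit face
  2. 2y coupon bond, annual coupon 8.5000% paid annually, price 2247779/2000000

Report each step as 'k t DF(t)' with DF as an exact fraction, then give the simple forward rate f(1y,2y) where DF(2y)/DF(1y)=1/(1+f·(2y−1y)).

1 1 2449/2500
2 2 9591/10000
f(1y,2y) = ((2449/2500)/(9591/10000) − 1)/(1) = 205/9591 ≈ 2.1374%

step 1 [1y] zero: DF = P = 2449/2500 ≈ 0.979600
step 2 [2y] bond c/1=17/200: DF=(2247779/2000000 − 17/200·(0.979600))/(1+17/200) = 9591/10000 ≈ 0.959100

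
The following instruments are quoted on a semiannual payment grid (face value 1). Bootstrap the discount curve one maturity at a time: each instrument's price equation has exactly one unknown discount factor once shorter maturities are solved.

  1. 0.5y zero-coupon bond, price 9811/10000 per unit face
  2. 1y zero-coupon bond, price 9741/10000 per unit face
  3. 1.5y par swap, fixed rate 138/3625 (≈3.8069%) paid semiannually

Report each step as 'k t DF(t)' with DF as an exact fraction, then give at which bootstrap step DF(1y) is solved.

1 1/2 9811/10000
2 1 9741/10000
3 3/2 1181/1250
DF(1y) is solved at step 2

step 1 [0.5y] zero: DF = P = 9811/10000 ≈ 0.981100
step 2 [1y] zero: DF = P = 9741/10000 ≈ 0.974100
step 3 [1.5y] swap r/2=69/3625: DF=(1 − 69/3625·(0.981100+0.974100))/(1+69/3625) = 1181/1250 ≈ 0.944800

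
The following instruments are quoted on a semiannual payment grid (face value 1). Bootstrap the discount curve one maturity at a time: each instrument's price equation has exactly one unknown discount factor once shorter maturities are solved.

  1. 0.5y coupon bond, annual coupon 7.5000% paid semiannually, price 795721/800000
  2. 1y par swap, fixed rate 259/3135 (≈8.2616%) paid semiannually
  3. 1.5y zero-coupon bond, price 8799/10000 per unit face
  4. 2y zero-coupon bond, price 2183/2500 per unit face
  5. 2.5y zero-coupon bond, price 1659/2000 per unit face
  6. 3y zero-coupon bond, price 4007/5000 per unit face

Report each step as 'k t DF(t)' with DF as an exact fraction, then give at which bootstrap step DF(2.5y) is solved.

1 1/2 9587/10000
2 1 9223/10000
3 3/2 8799/10000
4 2 2183/2500
5 5/2 1659/2000
6 3 4007/5000
DF(2.5y) is solved at step 5

step 1 [0.5y] bond c/2=3/80: DF=(795721/800000 − 3/80·(0))/(1+3/80) = 9587/10000 ≈ 0.958700
step 2 [1y] swap r/2=259/6270: DF=(1 − 259/6270·(0.958700))/(1+259/6270) = 9223/10000 ≈ 0.922300
step 3 [1.5y] zero: DF = P = 8799/10000 ≈ 0.879900
step 4 [2y] zero: DF = P = 2183/2500 ≈ 0.873200
step 5 [2.5y] zero: DF = P = 1659/2000 ≈ 0.829500
step 6 [3y] zero: DF = P = 4007/5000 ≈ 0.801400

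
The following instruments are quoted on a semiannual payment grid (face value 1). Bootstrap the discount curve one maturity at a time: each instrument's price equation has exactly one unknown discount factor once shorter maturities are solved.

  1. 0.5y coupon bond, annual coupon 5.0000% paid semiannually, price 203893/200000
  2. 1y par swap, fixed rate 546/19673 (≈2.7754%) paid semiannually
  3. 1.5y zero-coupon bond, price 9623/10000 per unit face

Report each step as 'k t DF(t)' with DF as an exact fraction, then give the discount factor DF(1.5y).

1 1/2 4973/5000
2 1 9727/10000
3 3/2 9623/10000
DF(1.5y) = 9623/10000 ≈ 0.962300

step 1 [0.5y] bond c/2=1/40: DF=(203893/200000 − 1/40·(0))/(1+1/40) = 4973/5000 ≈ 0.994600
step 2 [1y] swap r/2=273/19673: DF=(1 − 273/19673·(0.994600))/(1+273/19673) = 9727/10000 ≈ 0.972700
step 3 [1.5y] zero: DF = P = 9623/10000 ≈ 0.962300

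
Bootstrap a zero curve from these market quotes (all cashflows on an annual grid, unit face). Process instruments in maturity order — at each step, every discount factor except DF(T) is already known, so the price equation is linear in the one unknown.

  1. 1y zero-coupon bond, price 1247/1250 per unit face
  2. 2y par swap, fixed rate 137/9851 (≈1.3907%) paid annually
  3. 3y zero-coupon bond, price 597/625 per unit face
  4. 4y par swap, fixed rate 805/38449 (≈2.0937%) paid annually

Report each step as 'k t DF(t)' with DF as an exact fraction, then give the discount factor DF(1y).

1 1 1247/1250
2 2 4863/5000
3 3 597/625
4 4 1839/2000
DF(1y) = 1247/1250 ≈ 0.997600

step 1 [1y] zero: DF = P = 1247/1250 ≈ 0.997600
step 2 [2y] swap r/1=137/9851: DF=(1 − 137/9851·(0.997600))/(1+137/9851) = 4863/5000 ≈ 0.972600
step 3 [3y] zero: DF = P = 597/625 ≈ 0.955200
step 4 [4y] swap r/1=805/38449: DF=(1 − 805/38449·(0.997600+0.972600+0.955200))/(1+805/38449) = 1839/2000 ≈ 0.919500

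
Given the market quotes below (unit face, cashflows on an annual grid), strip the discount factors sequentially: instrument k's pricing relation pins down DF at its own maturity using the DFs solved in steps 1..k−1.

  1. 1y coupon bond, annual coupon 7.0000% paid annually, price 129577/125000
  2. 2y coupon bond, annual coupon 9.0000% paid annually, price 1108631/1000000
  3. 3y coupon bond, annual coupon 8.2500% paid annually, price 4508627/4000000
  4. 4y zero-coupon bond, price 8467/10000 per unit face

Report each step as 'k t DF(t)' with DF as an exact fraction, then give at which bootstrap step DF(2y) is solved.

step 1 [1y] bond c/1=7/100: DF=(129577/125000 − 7/100·(0))/(1+7/100) = 1211/1250 ≈ 0.968800
step 2 [2y] bond c/1=9/100: DF=(1108631/1000000 − 9/100·(0.968800))/(1+9/100) = 9371/10000 ≈ 0.937100
step 3 [3y] bond c/1=33/400: DF=(4508627/4000000 − 33/400·(0.968800+0.937100))/(1+33/400) = 112/125 ≈ 0.896000
step 4 [4y] zero: DF = P = 8467/10000 ≈ 0.846700

1 1 1211/1250
2 2 9371/10000
3 3 112/125
4 4 8467/10000
DF(2y) is solved at step 2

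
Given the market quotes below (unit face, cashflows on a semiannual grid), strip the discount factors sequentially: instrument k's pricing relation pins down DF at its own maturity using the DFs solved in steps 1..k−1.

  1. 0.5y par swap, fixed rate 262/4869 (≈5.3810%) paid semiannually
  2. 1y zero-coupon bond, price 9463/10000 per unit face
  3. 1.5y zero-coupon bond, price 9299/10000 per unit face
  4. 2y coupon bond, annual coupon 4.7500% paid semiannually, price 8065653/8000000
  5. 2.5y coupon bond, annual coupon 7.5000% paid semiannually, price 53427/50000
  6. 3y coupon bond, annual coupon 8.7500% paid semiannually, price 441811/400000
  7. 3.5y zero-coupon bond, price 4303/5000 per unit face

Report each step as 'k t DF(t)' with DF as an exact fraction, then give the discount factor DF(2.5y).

step 1 [0.5y] swap r/2=131/4869: DF=(1 − 131/4869·(0))/(1+131/4869) = 4869/5000 ≈ 0.973800
step 2 [1y] zero: DF = P = 9463/10000 ≈ 0.946300
step 3 [1.5y] zero: DF = P = 9299/10000 ≈ 0.929900
step 4 [2y] bond c/2=19/800: DF=(8065653/8000000 − 19/800·(0.973800+0.946300+0.929900))/(1+19/800) = 9187/10000 ≈ 0.918700
step 5 [2.5y] bond c/2=3/80: DF=(53427/50000 − 3/80·(0.973800+0.946300+0.929900+0.918700))/(1+3/80) = 8937/10000 ≈ 0.893700
step 6 [3y] bond c/2=7/160: DF=(441811/400000 − 7/160·(0.973800+0.946300+0.929900+0.918700+0.893700))/(1+7/160) = 2157/2500 ≈ 0.862800
step 7 [3.5y] zero: DF = P = 4303/5000 ≈ 0.860600

1 1/2 4869/5000
2 1 9463/10000
3 3/2 9299/10000
4 2 9187/10000
5 5/2 8937/10000
6 3 2157/2500
7 7/2 4303/5000
DF(2.5y) = 8937/10000 ≈ 0.893700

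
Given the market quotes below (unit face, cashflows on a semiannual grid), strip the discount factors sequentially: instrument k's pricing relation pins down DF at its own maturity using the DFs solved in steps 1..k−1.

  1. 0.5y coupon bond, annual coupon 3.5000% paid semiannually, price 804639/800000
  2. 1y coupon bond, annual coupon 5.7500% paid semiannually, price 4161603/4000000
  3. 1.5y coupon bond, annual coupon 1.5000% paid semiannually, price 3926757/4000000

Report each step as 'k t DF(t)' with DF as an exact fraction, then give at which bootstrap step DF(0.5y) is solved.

1 1/2 1977/2000
2 1 9837/10000
3 3/2 9597/10000
DF(0.5y) is solved at step 1

step 1 [0.5y] bond c/2=7/400: DF=(804639/800000 − 7/400·(0))/(1+7/400) = 1977/2000 ≈ 0.988500
step 2 [1y] bond c/2=23/800: DF=(4161603/4000000 − 23/800·(0.988500))/(1+23/800) = 9837/10000 ≈ 0.983700
step 3 [1.5y] bond c/2=3/400: DF=(3926757/4000000 − 3/400·(0.988500+0.983700))/(1+3/400) = 9597/10000 ≈ 0.959700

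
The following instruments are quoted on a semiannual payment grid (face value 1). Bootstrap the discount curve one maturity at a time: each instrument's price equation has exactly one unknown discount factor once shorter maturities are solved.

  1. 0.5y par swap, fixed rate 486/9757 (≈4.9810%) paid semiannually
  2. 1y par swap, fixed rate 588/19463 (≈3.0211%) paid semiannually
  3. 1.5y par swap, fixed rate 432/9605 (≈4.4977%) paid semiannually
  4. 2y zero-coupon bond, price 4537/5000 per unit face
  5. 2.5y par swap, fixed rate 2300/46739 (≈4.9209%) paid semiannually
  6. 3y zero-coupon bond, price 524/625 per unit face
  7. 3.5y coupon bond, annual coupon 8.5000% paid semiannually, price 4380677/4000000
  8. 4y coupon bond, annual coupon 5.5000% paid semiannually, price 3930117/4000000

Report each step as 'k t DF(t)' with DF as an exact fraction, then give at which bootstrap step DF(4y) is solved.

1 1/2 9757/10000
2 1 4853/5000
3 3/2 1169/1250
4 2 4537/5000
5 5/2 177/200
6 3 524/625
7 7/2 4129/5000
8 4 3933/5000
DF(4y) is solved at step 8

step 1 [0.5y] swap r/2=243/9757: DF=(1 − 243/9757·(0))/(1+243/9757) = 9757/10000 ≈ 0.975700
step 2 [1y] swap r/2=294/19463: DF=(1 − 294/19463·(0.975700))/(1+294/19463) = 4853/5000 ≈ 0.970600
step 3 [1.5y] swap r/2=216/9605: DF=(1 − 216/9605·(0.975700+0.970600))/(1+216/9605) = 1169/1250 ≈ 0.935200
step 4 [2y] zero: DF = P = 4537/5000 ≈ 0.907400
step 5 [2.5y] swap r/2=1150/46739: DF=(1 − 1150/46739·(0.975700+0.970600+0.935200+0.907400))/(1+1150/46739) = 177/200 ≈ 0.885000
step 6 [3y] zero: DF = P = 524/625 ≈ 0.838400
step 7 [3.5y] bond c/2=17/400: DF=(4380677/4000000 − 17/400·(0.975700+0.970600+0.935200+0.907400+0.885000+0.838400))/(1+17/400) = 4129/5000 ≈ 0.825800
step 8 [4y] bond c/2=11/400: DF=(3930117/4000000 − 11/400·(0.975700+0.970600+0.935200+0.907400+0.885000+0.838400+0.825800))/(1+11/400) = 3933/5000 ≈ 0.786600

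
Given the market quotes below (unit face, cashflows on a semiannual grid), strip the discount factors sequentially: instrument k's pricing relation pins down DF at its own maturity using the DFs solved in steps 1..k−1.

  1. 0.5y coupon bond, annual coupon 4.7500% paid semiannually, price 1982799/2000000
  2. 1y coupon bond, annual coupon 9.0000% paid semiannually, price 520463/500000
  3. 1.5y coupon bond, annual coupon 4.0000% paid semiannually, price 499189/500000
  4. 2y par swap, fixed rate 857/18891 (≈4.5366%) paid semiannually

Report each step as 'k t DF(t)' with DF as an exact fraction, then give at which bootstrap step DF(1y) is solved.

1 1/2 2421/2500
2 1 1193/1250
3 3/2 9411/10000
4 2 9143/10000
DF(1y) is solved at step 2

step 1 [0.5y] bond c/2=19/800: DF=(1982799/2000000 − 19/800·(0))/(1+19/800) = 2421/2500 ≈ 0.968400
step 2 [1y] bond c/2=9/200: DF=(520463/500000 − 9/200·(0.968400))/(1+9/200) = 1193/1250 ≈ 0.954400
step 3 [1.5y] bond c/2=1/50: DF=(499189/500000 − 1/50·(0.968400+0.954400))/(1+1/50) = 9411/10000 ≈ 0.941100
step 4 [2y] swap r/2=857/37782: DF=(1 − 857/37782·(0.968400+0.954400+0.941100))/(1+857/37782) = 9143/10000 ≈ 0.914300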